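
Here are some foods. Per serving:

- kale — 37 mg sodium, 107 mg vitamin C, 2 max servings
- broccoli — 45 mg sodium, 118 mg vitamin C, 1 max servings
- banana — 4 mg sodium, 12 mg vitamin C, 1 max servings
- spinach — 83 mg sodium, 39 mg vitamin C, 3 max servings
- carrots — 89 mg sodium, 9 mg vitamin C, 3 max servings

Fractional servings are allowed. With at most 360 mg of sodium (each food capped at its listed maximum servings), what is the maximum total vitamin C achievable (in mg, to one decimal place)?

455.4 mg

Vitamin C per mg sodium: banana 3, kale 2.892, broccoli 2.622, spinach 0.4699, carrots 0.1011.
Take 1 serving of banana: uses 4 mg sodium, +12.0 mg vitamin C (running total 12.0 mg).
Take 2 servings of kale: uses 74 mg sodium, +214.0 mg vitamin C (running total 226.0 mg).
Take 1 serving of broccoli: uses 45 mg sodium, +118.0 mg vitamin C (running total 344.0 mg).
Take 2.855 servings of spinach: uses 237 mg sodium, +111.4 mg vitamin C (running total 455.4 mg).
Greedy by best ratio exhausts the sodium allowance optimally: 455.4 mg.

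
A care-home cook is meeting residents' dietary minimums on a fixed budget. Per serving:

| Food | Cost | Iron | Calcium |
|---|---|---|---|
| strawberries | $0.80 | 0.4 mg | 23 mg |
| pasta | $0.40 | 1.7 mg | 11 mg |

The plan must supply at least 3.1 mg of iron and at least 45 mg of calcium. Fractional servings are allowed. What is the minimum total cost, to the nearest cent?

$1.59

The cheapest plan sits at a corner of the feasible region — with two constraints it uses at most two foods.
strawberries only: max(3.1/0.4, 45/23) = 7.75 servings → $6.20.
pasta only: max(3.1/1.7, 45/11) = 4.091 servings → $1.64.
strawberries + pasta with both tight: 1.222 servings and 1.536 servings → $1.59.
Cheapest feasible corner: $1.59.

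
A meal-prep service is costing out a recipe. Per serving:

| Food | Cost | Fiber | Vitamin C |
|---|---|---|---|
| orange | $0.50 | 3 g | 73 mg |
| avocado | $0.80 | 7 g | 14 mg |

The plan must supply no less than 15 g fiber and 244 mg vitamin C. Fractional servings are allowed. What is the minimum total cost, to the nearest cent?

A basic optimal solution has at most two foods positive. Try each food alone and each pair with both targets met exactly.
orange only: max(15/3, 244/73) = 5 servings → $2.50.
avocado only: max(15/7, 244/14) = 17.43 servings → $13.94.
orange + avocado with both tight: 3.194 servings and 0.774 servings → $2.22.
The minimum over all feasible corners is $2.22.

$2.22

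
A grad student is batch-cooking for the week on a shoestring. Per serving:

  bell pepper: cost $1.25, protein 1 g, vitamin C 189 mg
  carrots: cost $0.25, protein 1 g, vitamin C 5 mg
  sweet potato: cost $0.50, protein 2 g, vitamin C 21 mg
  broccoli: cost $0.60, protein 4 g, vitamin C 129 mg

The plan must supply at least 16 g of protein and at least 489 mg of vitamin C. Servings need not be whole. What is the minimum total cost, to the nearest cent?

$2.40

Check every corner: each single food scaled to meet both minima, and each pair solved so both constraints bind.
bell pepper only: max(16/1, 489/189) = 16 servings → $20.00.
carrots only: max(16/1, 489/5) = 97.8 servings → $24.45.
sweet potato only: max(16/2, 489/21) = 23.29 servings → $11.64.
broccoli only: max(16/4, 489/129) = 4 servings → $2.40.
bell pepper + carrots with both tight: 2.223 servings and 13.78 servings → $6.22.
bell pepper + sweet potato with both tight: 1.798 servings and 7.101 servings → $5.80.
bell pepper + broccoli with both targets exact would need a negative amount; discard.
carrots + sweet potato: the both-tight solution has a negative serving — not a feasible corner.
carrots + broccoli with both tight: 0.9908 servings and 3.752 servings → $2.50.
sweet potato + broccoli with both tight: 0.6207 servings and 3.69 servings → $2.52.
Cheapest feasible corner: $2.40.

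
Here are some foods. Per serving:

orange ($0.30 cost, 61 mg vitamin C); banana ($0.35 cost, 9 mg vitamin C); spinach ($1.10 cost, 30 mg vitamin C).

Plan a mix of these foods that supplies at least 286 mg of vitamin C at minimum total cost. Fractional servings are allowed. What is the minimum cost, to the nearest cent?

$1.41

Cost per mg of vitamin C: orange $0.0049, spinach $0.0367, banana $0.0389.
With no serving limits, use only orange: 286 mg / 61 mg = 4.689 servings × $0.30 = $1.41.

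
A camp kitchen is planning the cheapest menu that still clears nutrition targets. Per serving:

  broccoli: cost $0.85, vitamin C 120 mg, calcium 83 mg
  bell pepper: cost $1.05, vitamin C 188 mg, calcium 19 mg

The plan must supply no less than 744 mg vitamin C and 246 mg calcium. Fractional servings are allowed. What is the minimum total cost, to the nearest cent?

broccoli only: max(744/120, 246/83) = 6.2 servings → $5.27.
bell pepper only: max(744/188, 246/19) = 12.95 servings → $13.59.
broccoli + bell pepper with both tight: 2.41 servings and 2.419 servings → $4.59.
Cheapest feasible corner: $4.59.

$4.59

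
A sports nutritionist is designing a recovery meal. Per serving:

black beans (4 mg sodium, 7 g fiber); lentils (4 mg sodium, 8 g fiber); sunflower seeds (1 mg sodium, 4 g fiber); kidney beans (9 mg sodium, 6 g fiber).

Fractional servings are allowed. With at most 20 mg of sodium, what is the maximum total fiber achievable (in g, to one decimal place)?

80.0 g

Fiber per mg sodium: sunflower seeds 4, lentils 2, black beans 1.75, kidney beans 0.6667.
With no serving limits, spend the whole sodium allowance on sunflower seeds: 20 mg / 1 mg × 4 g = 80.0 g.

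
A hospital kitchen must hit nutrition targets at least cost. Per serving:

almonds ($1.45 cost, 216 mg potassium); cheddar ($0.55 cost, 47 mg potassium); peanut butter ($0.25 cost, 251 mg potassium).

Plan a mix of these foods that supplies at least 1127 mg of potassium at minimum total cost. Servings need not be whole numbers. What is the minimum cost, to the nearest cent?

$1.12

Cost per mg of potassium: peanut butter $0.0010, almonds $0.0067, cheddar $0.0117.
With no serving limits, use only peanut butter: 1127 mg / 251 mg = 4.49 servings × $0.25 = $1.12.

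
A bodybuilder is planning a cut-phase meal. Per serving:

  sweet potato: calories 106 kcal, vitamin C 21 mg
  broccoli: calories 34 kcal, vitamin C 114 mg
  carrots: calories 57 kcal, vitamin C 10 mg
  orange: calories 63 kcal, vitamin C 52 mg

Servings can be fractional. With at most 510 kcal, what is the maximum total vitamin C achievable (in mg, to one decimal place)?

1710.0 mg

Vitamin C per kcal: broccoli 3.353, orange 0.8254, sweet potato 0.1981, carrots 0.1754.
With no serving limits, spend the whole calories allowance on broccoli: 510 kcal / 34 kcal × 114 mg = 1710.0 mg.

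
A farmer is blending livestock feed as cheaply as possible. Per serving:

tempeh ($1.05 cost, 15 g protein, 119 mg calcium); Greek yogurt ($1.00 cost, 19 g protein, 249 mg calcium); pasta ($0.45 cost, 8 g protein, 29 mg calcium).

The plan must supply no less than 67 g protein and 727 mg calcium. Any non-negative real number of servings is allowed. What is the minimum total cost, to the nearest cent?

With two linear requirements the optimum uses one or two foods; enumerate the corners.
tempeh only: max(67/15, 727/119) = 6.109 servings → $6.41.
Greek yogurt only: max(67/19, 727/249) = 3.526 servings → $3.53.
pasta only: max(67/8, 727/29) = 25.07 servings → $11.28.
tempeh + Greek yogurt with both tight: 1.947 servings and 1.989 servings → $4.03.
tempeh + pasta: intersection lies outside the first quadrant.
Greek yogurt + pasta with both tight: 2.688 servings and 1.992 servings → $3.58.
Cheapest feasible corner: $3.53.

$3.53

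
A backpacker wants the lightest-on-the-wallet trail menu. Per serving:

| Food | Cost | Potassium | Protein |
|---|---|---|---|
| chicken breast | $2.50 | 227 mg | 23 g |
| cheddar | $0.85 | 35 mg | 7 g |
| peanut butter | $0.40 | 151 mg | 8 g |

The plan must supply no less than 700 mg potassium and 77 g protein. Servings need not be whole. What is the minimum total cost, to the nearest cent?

Check every corner: each single food scaled to meet both minima, and each pair solved so both constraints bind.
chicken breast only: max(700/227, 77/23) = 3.348 servings → $8.37.
cheddar only: max(700/35, 77/7) = 20 servings → $17.00.
peanut butter only: max(700/151, 77/8) = 9.625 servings → $3.85.
chicken breast + cheddar with both tight: 2.812 servings and 1.759 servings → $8.53.
chicken breast + peanut butter: intersection lies outside the first quadrant.
cheddar + peanut butter with both tight: 7.757 servings and 2.838 servings → $7.73.
So the least-cost plan costs $3.85.

$3.85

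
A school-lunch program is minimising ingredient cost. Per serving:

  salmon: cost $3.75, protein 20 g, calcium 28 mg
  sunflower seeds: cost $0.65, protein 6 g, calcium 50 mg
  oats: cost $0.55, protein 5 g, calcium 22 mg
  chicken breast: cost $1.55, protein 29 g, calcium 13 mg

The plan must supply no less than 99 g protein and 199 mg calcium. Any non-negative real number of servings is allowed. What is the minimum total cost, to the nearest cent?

$6.37

salmon only: max(99/20, 199/28) = 7.107 servings → $26.65.
sunflower seeds only: max(99/6, 199/50) = 16.5 servings → $10.72.
oats only: max(99/5, 199/22) = 19.8 servings → $10.89.
chicken breast only: max(99/29, 199/13) = 15.31 servings → $23.73.
salmon + sunflower seeds with both tight: 4.514 servings and 1.452 servings → $17.87.
salmon + oats with both tight: 3.943 servings and 4.027 servings → $17.00.
salmon + chicken breast with both targets exact would need a negative amount; discard.
sunflower seeds + oats with both targets exact would need a negative amount; discard.
sunflower seeds + chicken breast with both tight: 3.268 servings and 2.738 servings → $6.37.
oats + chicken breast with both tight: 7.825 servings and 2.065 servings → $7.50.
Cheapest feasible corner: $6.37.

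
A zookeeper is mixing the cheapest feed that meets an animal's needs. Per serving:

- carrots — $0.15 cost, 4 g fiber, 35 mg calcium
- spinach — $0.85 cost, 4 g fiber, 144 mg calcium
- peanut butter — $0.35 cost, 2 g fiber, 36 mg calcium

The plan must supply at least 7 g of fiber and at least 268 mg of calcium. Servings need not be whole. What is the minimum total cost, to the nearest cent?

$1.15

With two linear requirements the optimum uses one or two foods; enumerate the corners.
carrots only: max(7/4, 268/35) = 7.657 servings → $1.15.
spinach only: max(7/4, 268/144) = 1.861 servings → $1.58.
peanut butter only: max(7/2, 268/36) = 7.444 servings → $2.61.
carrots + spinach: the both-tight solution has a negative serving — not a feasible corner.
carrots + peanut butter with both targets exact would need a negative amount; discard.
spinach + peanut butter: intersection lies outside the first quadrant.
Cheapest feasible corner: $1.15.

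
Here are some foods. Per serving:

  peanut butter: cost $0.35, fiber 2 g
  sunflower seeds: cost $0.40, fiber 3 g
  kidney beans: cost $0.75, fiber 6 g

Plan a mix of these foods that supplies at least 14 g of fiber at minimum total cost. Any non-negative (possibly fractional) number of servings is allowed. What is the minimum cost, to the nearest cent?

$1.75

Cost per g of fiber: kidney beans $0.1250, sunflower seeds $0.1333, peanut butter $0.1750.
With no serving limits, use only kidney beans: 14 g / 6 g = 2.333 servings × $0.75 = $1.75.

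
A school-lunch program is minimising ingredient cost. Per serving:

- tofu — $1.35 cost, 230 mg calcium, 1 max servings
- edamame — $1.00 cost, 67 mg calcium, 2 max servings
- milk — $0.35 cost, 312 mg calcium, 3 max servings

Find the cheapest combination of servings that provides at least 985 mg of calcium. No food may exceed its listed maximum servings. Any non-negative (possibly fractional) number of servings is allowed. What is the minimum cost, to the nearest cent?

$1.34

Cost per mg of calcium: milk $0.0011, tofu $0.0059, edamame $0.0149.
Take 3 servings of milk: +936.0 mg calcium for $1.05 (total $1.05, still need 49.0 mg).
Take 0.213 servings of tofu: +49.0 mg calcium for $0.29 (total $1.34, still need 0.0 mg).
Filling from the cheapest source first is optimal under one linear minimum: $1.34.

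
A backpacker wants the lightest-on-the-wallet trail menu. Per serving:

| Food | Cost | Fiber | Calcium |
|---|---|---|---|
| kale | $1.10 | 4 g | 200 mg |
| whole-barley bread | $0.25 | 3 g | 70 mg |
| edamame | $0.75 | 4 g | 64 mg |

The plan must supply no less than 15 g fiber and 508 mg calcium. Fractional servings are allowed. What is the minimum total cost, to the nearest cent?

The cheapest plan sits at a corner of the feasible region — with two constraints it uses at most two foods.
kale only: max(15/4, 508/200) = 3.75 servings → $4.12.
whole-barley bread only: max(15/3, 508/70) = 7.257 servings → $1.81.
edamame only: max(15/4, 508/64) = 7.938 servings → $5.95.
kale + whole-barley bread with both tight: 1.481 servings and 3.025 servings → $2.39.
kale + edamame with both tight: 1.971 servings and 1.779 servings → $3.50.
whole-barley bread + edamame: intersection lies outside the first quadrant.
So the least-cost plan costs $1.81.

$1.81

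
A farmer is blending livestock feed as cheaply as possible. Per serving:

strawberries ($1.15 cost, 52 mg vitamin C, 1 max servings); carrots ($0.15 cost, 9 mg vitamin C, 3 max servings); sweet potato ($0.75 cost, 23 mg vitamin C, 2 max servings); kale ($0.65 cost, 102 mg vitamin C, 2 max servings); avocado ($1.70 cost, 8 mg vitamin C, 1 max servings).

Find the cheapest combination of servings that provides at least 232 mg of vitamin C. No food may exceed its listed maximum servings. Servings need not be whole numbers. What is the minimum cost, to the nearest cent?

$1.77

Cost per mg of vitamin C: kale $0.0064, carrots $0.0167, strawberries $0.0221, sweet potato $0.0326, avocado $0.2125.
Take 2 servings of kale: +204.0 mg vitamin C for $1.30 (total $1.30, still need 28.0 mg).
Take 3 servings of carrots: +27.0 mg vitamin C for $0.45 (total $1.75, still need 1.0 mg).
Take 0.01923 servings of strawberries: +1.0 mg vitamin C for $0.02 (total $1.77, still need 0.0 mg).
Greedy by cheapest-per-mg is optimal for a single linear constraint, so the minimum cost is $1.77.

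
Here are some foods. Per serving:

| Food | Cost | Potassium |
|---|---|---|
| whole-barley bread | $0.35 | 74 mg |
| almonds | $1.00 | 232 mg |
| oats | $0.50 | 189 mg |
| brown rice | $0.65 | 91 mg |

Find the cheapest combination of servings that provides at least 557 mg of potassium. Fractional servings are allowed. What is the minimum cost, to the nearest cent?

Cost per mg of potassium: oats $0.0026, almonds $0.0043, whole-barley bread $0.0047, brown rice $0.0071.
With no serving limits, use only oats: 557 mg / 189 mg = 2.947 servings × $0.50 = $1.47.

$1.47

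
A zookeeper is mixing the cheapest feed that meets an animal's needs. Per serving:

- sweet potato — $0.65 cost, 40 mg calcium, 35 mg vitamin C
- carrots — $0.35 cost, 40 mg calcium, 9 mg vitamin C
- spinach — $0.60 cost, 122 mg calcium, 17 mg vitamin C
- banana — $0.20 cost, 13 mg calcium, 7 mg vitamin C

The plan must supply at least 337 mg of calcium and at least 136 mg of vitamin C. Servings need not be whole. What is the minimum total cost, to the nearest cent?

$3.03

An LP optimum is at a vertex; with two nutrient constraints at most two foods are used. Check each candidate.
sweet potato only: max(337/40, 136/35) = 8.425 servings → $5.48.
carrots only: max(337/40, 136/9) = 15.11 servings → $5.29.
spinach only: max(337/122, 136/17) = 8 servings → $4.80.
banana only: max(337/13, 136/7) = 25.92 servings → $5.18.
sweet potato + carrots with both tight: 2.314 servings and 6.111 servings → $3.64.
sweet potato + spinach with both tight: 3.026 servings and 1.77 servings → $3.03.
sweet potato + banana: the both-tight solution has a negative serving — not a feasible corner.
carrots + spinach: intersection lies outside the first quadrant.
carrots + banana with both tight: 3.626 servings and 14.77 servings → $4.22.
spinach + banana with both tight: 0.9336 servings and 17.16 servings → $3.99.
So the least-cost plan costs $3.03.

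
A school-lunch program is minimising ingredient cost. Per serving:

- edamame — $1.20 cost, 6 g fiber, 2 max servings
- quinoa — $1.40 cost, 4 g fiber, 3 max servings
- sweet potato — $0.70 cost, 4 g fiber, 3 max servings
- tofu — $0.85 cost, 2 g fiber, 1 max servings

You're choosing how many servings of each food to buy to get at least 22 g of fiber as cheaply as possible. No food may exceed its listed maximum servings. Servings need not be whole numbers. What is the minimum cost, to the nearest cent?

$4.10

Cost per g of fiber: sweet potato $0.1750, edamame $0.2000, quinoa $0.3500, tofu $0.4250.
Take 3 servings of sweet potato: +12.0 g fiber for $2.10 (total $2.10, still need 10.0 g).
Take 1.667 servings of edamame: +10.0 g fiber for $2.00 (total $4.10, still need 0.0 g).
Greedy by cheapest-per-g is optimal for a single linear constraint, so the minimum cost is $4.10.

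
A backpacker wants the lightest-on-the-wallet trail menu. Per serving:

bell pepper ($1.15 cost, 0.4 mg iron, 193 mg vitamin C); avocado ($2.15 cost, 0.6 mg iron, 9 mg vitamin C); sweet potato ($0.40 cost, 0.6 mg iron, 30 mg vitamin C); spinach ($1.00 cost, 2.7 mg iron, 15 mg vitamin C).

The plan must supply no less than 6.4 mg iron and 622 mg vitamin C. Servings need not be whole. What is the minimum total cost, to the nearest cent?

$5.45

This is a tiny linear program; its minimum lies at a vertex of the feasible set. List the vertices and price them.
bell pepper only: max(6.4/0.4, 622/193) = 16 servings → $18.40.
avocado only: max(6.4/0.6, 622/9) = 69.11 servings → $148.59.
sweet potato only: max(6.4/0.6, 622/30) = 20.73 servings → $8.29.
spinach only: max(6.4/2.7, 622/15) = 41.47 servings → $41.47.
bell pepper + avocado with both tight: 2.813 servings and 8.791 servings → $22.14.
bell pepper + sweet potato with both tight: 1.746 servings and 9.503 servings → $5.81.
bell pepper + spinach with both tight: 3.074 servings and 1.915 servings → $5.45.
avocado + sweet potato: intersection lies outside the first quadrant.
avocado + spinach: intersection lies outside the first quadrant.
sweet potato + spinach with both targets exact would need a negative amount; discard.
Cheapest feasible corner: $5.45.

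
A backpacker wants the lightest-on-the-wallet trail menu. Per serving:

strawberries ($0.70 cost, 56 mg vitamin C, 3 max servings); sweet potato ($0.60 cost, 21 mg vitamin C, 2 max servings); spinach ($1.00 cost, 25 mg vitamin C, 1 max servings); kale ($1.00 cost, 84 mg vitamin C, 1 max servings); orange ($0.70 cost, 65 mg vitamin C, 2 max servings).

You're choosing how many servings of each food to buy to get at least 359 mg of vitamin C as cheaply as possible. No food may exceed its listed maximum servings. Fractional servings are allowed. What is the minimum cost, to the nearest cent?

Cost per mg of vitamin C: orange $0.0108, kale $0.0119, strawberries $0.0125, sweet potato $0.0286, spinach $0.0400.
Take 2 servings of orange: +130.0 mg vitamin C for $1.40 (total $1.40, still need 229.0 mg).
Take 1 serving of kale: +84.0 mg vitamin C for $1.00 (total $2.40, still need 145.0 mg).
Take 2.589 servings of strawberries: +145.0 mg vitamin C for $1.81 (total $4.21, still need 0.0 mg).
Greedy by cheapest-per-mg is optimal for a single linear constraint, so the minimum cost is $4.21.

$4.21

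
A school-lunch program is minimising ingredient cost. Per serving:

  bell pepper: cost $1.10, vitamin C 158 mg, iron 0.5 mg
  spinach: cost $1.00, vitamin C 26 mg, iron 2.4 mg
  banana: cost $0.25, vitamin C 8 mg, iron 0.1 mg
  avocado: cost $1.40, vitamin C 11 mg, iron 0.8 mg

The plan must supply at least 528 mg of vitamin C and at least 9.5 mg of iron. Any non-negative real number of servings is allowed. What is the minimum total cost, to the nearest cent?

$6.44

With two linear requirements the optimum uses one or two foods; enumerate the corners.
bell pepper only: max(528/158, 9.5/0.5) = 19 servings → $20.90.
spinach only: max(528/26, 9.5/2.4) = 20.31 servings → $20.31.
banana only: max(528/8, 9.5/0.1) = 95 servings → $23.75.
avocado only: max(528/11, 9.5/0.8) = 48 servings → $67.20.
bell pepper + spinach with both tight: 2.786 servings and 3.378 servings → $6.44.
bell pepper + banana: intersection lies outside the first quadrant.
bell pepper + avocado with both tight: 2.629 servings and 10.23 servings → $17.22.
spinach + banana with both tight: 1.398 servings and 61.46 servings → $16.76.
spinach + avocado: intersection lies outside the first quadrant.
banana + avocado with both tight: 59.98 servings and 4.377 servings → $21.12.
The minimum over all feasible corners is $6.44.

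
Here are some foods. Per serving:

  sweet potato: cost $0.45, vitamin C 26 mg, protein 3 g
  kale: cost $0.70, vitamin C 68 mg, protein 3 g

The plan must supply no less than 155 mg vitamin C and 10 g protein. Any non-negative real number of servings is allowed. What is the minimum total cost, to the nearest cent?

$1.91

An LP optimum is at a vertex; with two nutrient constraints at most two foods are used. Check each candidate.
sweet potato only: max(155/26, 10/3) = 5.962 servings → $2.68.
kale only: max(155/68, 10/3) = 3.333 servings → $2.33.
sweet potato + kale with both tight: 1.706 servings and 1.627 servings → $1.91.
So the least-cost plan costs $1.91.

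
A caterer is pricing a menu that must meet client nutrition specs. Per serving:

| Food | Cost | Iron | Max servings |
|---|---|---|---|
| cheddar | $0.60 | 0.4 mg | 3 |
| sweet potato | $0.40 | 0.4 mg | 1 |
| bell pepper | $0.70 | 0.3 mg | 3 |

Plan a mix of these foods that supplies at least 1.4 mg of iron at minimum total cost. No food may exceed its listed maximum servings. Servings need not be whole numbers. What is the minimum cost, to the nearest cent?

$1.90

Cost per mg of iron: sweet potato $1.0000, cheddar $1.5000, bell pepper $2.3333.
Take 1 serving of sweet potato: +0.4 mg iron for $0.40 (total $0.40, still need 1.0 mg).
Take 2.5 servings of cheddar: +1.0 mg iron for $1.50 (total $1.90, still need 0.0 mg).
Filling from the cheapest source first is optimal under one linear minimum: $1.90.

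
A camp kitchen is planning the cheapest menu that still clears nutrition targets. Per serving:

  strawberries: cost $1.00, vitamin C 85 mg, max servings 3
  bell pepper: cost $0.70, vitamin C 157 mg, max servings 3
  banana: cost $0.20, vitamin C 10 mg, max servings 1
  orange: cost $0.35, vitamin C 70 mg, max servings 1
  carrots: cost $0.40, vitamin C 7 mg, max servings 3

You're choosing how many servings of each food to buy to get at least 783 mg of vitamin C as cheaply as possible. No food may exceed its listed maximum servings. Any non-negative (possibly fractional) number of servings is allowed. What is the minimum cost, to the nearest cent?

$5.30

Cost per mg of vitamin C: bell pepper $0.0045, orange $0.0050, strawberries $0.0118, banana $0.0200, carrots $0.0571.
Take 3 servings of bell pepper: +471.0 mg vitamin C for $2.10 (total $2.10, still need 312.0 mg).
Take 1 serving of orange: +70.0 mg vitamin C for $0.35 (total $2.45, still need 242.0 mg).
Take 2.847 servings of strawberries: +242.0 mg vitamin C for $2.85 (total $5.30, still need 0.0 mg).
Filling from the cheapest source first is optimal under one linear minimum: $5.30.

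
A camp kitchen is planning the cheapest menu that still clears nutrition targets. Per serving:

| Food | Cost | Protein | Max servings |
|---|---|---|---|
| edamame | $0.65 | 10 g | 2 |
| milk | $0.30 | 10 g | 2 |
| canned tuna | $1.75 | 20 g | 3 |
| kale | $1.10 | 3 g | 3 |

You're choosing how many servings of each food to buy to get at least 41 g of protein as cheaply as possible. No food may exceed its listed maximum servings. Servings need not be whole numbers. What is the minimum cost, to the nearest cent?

Cost per g of protein: milk $0.0300, edamame $0.0650, canned tuna $0.0875, kale $0.3667.
Take 2 servings of milk: +20.0 g protein for $0.60 (total $0.60, still need 21.0 g).
Take 2 servings of edamame: +20.0 g protein for $1.30 (total $1.90, still need 1.0 g).
Take 0.05 servings of canned tuna: +1.0 g protein for $0.09 (total $1.99, still need 0.0 g).
Greedy by cheapest-per-g is optimal for a single linear constraint, so the minimum cost is $1.99.

$1.99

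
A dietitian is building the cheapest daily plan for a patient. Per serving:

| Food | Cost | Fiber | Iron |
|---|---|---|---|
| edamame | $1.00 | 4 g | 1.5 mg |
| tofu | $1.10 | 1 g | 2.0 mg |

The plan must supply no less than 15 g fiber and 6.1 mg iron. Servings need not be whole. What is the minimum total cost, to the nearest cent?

A basic optimal solution has at most two foods positive. Try each food alone and each pair with both targets met exactly.
edamame only: max(15/4, 6.1/1.5) = 4.067 servings → $4.07.
tofu only: max(15/1, 6.1/2.0) = 15 servings → $16.50.
edamame + tofu with both tight: 3.677 servings and 0.2923 servings → $4.00.
So the least-cost plan costs $4.00.

$4.00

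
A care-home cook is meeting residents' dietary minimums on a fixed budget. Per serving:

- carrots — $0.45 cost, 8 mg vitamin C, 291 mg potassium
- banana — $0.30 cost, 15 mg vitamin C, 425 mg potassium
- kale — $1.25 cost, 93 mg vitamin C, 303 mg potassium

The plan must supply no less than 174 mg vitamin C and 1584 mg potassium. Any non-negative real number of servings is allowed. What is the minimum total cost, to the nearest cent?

Two binding constraints pin down two serving amounts, so the optimal mix uses at most two foods. The candidates are each food alone (scaled to the tighter of vitamin C/potassium) and each pair with both constraints tight.
carrots only: max(174/8, 1584/291) = 21.75 servings → $9.79.
banana only: max(174/15, 1584/425) = 11.6 servings → $3.48.
kale only: max(174/93, 1584/303) = 5.228 servings → $6.53.
carrots + banana with both targets exact would need a negative amount; discard.
carrots + kale with both tight: 3.839 servings and 1.541 servings → $3.65.
banana + kale with both tight: 2.704 servings and 1.435 servings → $2.60.
Cheapest feasible corner: $2.60.

$2.60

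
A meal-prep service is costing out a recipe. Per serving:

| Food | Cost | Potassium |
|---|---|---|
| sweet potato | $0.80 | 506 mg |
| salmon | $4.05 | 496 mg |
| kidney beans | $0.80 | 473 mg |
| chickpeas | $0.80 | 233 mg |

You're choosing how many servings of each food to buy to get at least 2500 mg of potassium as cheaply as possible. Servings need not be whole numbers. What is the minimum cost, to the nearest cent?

Cost per mg of potassium: sweet potato $0.0016, kidney beans $0.0017, chickpeas $0.0034, salmon $0.0082.
With no serving limits, use only sweet potato: 2500 mg / 506 mg = 4.941 servings × $0.80 = $3.95.

$3.95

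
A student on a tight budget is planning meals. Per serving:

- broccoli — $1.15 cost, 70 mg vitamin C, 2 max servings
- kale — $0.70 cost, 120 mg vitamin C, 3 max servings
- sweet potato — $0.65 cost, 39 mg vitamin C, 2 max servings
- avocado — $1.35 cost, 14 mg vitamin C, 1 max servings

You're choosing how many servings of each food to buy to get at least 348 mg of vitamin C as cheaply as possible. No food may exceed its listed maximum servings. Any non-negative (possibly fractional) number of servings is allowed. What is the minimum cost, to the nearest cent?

Cost per mg of vitamin C: kale $0.0058, broccoli $0.0164, sweet potato $0.0167, avocado $0.0964.
Take 2.9 servings of kale: +348.0 mg vitamin C for $2.03 (total $2.03, still need 0.0 mg).
Filling from the cheapest source first is optimal under one linear minimum: $2.03.

$2.03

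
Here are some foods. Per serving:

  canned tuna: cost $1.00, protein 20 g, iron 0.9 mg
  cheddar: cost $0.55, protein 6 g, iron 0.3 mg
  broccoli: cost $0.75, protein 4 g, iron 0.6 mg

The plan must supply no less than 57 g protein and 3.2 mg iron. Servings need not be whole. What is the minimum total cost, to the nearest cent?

With two linear requirements the optimum uses one or two foods; enumerate the corners.
canned tuna only: max(57/20, 3.2/0.9) = 3.556 servings → $3.56.
cheddar only: max(57/6, 3.2/0.3) = 10.67 servings → $5.87.
broccoli only: max(57/4, 3.2/0.6) = 14.25 servings → $10.69.
canned tuna + cheddar with both targets exact would need a negative amount; discard.
canned tuna + broccoli with both tight: 2.548 servings and 1.512 servings → $3.68.
cheddar + broccoli with both tight: 8.917 servings and 0.875 servings → $5.56.
Cheapest feasible corner: $3.56.

$3.56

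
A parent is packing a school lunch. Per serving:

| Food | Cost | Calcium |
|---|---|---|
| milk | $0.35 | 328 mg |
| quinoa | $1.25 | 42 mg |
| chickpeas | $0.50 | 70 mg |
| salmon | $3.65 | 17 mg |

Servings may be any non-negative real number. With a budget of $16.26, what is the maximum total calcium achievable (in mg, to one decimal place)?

15237.9 mg

Calcium per dollar: milk 937.1, chickpeas 140, quinoa 33.6, salmon 4.658.
With no serving limits, spend the whole cost allowance on milk: $16.26 / $0.35 × 328 mg = 15237.9 mg.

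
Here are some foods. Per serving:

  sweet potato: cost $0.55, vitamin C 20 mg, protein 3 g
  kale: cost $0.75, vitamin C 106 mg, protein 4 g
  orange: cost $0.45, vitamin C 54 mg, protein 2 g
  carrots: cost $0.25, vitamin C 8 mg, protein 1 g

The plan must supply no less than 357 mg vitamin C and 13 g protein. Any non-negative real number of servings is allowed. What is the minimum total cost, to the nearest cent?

$2.53

For a min-cost LP with two ≥-constraints, a basic feasible solution has at most two positive variables.
sweet potato only: max(357/20, 13/3) = 17.85 servings → $9.82.
kale only: max(357/106, 13/4) = 3.368 servings → $2.53.
orange only: max(357/54, 13/2) = 6.611 servings → $2.98.
carrots only: max(357/8, 13/1) = 44.62 servings → $11.16.
sweet potato + kale: intersection lies outside the first quadrant.
sweet potato + orange with both targets exact would need a negative amount; discard.
sweet potato + carrots: intersection lies outside the first quadrant.
kale + orange: the both-tight solution has a negative serving — not a feasible corner.
kale + carrots: the both-tight solution has a negative serving — not a feasible corner.
orange + carrots: the both-tight solution has a negative serving — not a feasible corner.
The minimum over all feasible corners is $2.53.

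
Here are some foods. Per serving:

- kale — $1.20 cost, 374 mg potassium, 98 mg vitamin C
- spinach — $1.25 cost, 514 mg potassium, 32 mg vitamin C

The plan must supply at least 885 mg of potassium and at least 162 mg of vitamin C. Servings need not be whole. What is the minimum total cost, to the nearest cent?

$2.57

Minimising a linear cost over {potassium ≥ 885, vitamin C ≥ 162, servings ≥ 0} — the optimum is at a vertex, using one or two foods.
kale only: max(885/374, 162/98) = 2.366 servings → $2.84.
spinach only: max(885/514, 162/32) = 5.062 servings → $6.33.
kale + spinach with both tight: 1.431 servings and 0.6807 servings → $2.57.
The minimum over all feasible corners is $2.57.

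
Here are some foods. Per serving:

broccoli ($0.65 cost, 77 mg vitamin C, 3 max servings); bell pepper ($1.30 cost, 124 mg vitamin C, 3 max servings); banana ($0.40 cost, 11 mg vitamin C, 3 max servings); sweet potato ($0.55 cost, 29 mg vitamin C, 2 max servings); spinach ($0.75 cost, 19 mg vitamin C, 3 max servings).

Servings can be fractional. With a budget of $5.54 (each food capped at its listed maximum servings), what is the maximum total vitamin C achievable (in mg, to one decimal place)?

573.4 mg

Vitamin C per dollar: broccoli 118.5, bell pepper 95.38, sweet potato 52.73, banana 27.5, spinach 25.33.
Take 3 servings of broccoli: spends $1.95, +231.0 mg vitamin C (running total 231.0 mg).
Take 2.762 servings of bell pepper: spends $3.59, +342.4 mg vitamin C (running total 573.4 mg).
Greedy by best ratio exhausts the cost allowance optimally: 573.4 mg.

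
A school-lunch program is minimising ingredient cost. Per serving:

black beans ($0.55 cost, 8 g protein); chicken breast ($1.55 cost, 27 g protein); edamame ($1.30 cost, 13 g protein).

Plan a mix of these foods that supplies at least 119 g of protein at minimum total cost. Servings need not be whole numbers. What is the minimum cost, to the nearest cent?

$6.83

Cost per g of protein: chicken breast $0.0574, black beans $0.0688, edamame $0.1000.
With no serving limits, use only chicken breast: 119 g / 27 g = 4.407 servings × $1.55 = $6.83.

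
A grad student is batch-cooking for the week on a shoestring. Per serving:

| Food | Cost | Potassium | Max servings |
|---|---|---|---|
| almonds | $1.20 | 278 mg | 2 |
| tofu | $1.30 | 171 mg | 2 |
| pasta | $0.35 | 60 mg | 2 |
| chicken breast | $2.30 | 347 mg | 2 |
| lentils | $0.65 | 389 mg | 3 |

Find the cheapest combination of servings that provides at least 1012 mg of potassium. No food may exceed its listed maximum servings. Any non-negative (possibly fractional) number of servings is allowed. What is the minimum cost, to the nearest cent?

Cost per mg of potassium: lentils $0.0017, almonds $0.0043, pasta $0.0058, chicken breast $0.0066, tofu $0.0076.
Take 2.602 servings of lentils: +1012.0 mg potassium for $1.69 (total $1.69, still need 0.0 mg).
Filling from the cheapest source first is optimal under one linear minimum: $1.69.

$1.69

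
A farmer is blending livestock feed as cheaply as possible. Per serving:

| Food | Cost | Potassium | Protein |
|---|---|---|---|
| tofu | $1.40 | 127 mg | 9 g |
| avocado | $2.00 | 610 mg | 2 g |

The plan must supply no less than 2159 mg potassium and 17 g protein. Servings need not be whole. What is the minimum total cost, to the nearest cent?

For a min-cost LP with two ≥-constraints, a basic feasible solution has at most two positive variables.
tofu only: max(2159/127, 17/9) = 17 servings → $23.80.
avocado only: max(2159/610, 17/2) = 8.5 servings → $17.00.
tofu + avocado with both tight: 1.156 servings and 3.299 servings → $8.22.
So the least-cost plan costs $8.22.

$8.22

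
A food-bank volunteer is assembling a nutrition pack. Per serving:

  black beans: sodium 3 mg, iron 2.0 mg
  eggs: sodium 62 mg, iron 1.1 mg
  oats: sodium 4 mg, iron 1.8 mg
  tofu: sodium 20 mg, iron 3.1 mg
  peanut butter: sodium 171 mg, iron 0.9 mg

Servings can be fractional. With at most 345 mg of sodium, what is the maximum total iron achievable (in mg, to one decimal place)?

Iron per mg sodium: black beans 0.6667, oats 0.45, tofu 0.155, eggs 0.01774, peanut butter 0.005263.
With no serving limits, spend the whole sodium allowance on black beans: 345 mg / 3 mg × 2.0 mg = 230.0 mg.

230.0 mg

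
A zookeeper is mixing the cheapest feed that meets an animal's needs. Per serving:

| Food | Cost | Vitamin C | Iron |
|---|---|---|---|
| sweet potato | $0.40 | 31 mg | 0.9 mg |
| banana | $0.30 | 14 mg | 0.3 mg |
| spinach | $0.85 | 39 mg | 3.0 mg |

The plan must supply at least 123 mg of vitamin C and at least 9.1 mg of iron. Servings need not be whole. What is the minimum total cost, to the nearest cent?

Compare the cost at each extreme point of the feasible region.
sweet potato only: max(123/31, 9.1/0.9) = 10.11 servings → $4.04.
banana only: max(123/14, 9.1/0.3) = 30.33 servings → $9.10.
spinach only: max(123/39, 9.1/3.0) = 3.154 servings → $2.68.
sweet potato + banana: intersection lies outside the first quadrant.
sweet potato + spinach with both tight: 0.2435 servings and 2.96 servings → $2.61.
banana + spinach with both tight: 0.4653 servings and 2.987 servings → $2.68.
So the least-cost plan costs $2.61.

$2.61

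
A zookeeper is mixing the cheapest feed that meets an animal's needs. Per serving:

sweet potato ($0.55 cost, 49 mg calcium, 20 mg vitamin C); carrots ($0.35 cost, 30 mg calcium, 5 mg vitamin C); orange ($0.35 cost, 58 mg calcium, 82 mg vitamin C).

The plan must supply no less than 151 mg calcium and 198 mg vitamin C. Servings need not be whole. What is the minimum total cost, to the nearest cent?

Compare the cost at each extreme point of the feasible region.
sweet potato only: max(151/49, 198/20) = 9.9 servings → $5.45.
carrots only: max(151/30, 198/5) = 39.6 servings → $13.86.
orange only: max(151/58, 198/82) = 2.603 servings → $0.91.
sweet potato + carrots: the both-tight solution has a negative serving — not a feasible corner.
sweet potato + orange with both tight: 0.3142 servings and 2.338 servings → $0.99.
carrots + orange with both tight: 0.4138 servings and 2.389 servings → $0.98.
The minimum over all feasible corners is $0.91.

$0.91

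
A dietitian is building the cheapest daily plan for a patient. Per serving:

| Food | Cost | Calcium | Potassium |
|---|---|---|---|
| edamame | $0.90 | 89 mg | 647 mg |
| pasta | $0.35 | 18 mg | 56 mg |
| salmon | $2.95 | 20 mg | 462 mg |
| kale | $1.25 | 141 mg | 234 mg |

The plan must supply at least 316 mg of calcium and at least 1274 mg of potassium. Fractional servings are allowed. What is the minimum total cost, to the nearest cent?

With two linear requirements the optimum uses one or two foods; enumerate the corners.
edamame only: max(316/89, 1274/647) = 3.551 servings → $3.20.
pasta only: max(316/18, 1274/56) = 22.75 servings → $7.96.
salmon only: max(316/20, 1274/462) = 15.8 servings → $46.61.
kale only: max(316/141, 1274/234) = 5.444 servings → $6.81.
edamame + pasta with both tight: 0.786 servings and 13.67 servings → $5.49.
edamame + salmon: intersection lies outside the first quadrant.
edamame + kale with both tight: 1.501 servings and 1.294 servings → $2.97.
pasta + salmon with both tight: 16.75 servings and 0.7276 servings → $8.01.
pasta + kale with both targets exact would need a negative amount; discard.
salmon + kale with both tight: 1.748 servings and 1.993 servings → $7.65.
The minimum over all feasible corners is $2.97.

$2.97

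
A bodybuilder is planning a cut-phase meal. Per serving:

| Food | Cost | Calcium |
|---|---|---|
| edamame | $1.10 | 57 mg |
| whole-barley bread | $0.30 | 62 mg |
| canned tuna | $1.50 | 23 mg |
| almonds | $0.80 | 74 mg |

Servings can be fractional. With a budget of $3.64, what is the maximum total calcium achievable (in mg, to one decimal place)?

752.3 mg

Calcium per dollar: whole-barley bread 206.7, almonds 92.5, edamame 51.82, canned tuna 15.33.
With no serving limits, spend the whole cost allowance on whole-barley bread: $3.64 / $0.30 × 62 mg = 752.3 mg.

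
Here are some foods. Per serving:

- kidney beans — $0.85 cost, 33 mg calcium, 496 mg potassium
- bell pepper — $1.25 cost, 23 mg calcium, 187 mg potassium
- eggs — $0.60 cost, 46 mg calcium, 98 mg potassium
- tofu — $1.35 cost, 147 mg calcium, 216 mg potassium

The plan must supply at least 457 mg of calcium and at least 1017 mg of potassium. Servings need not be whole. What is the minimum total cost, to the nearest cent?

For a min-cost LP with two ≥-constraints, a basic feasible solution has at most two positive variables.
kidney beans only: max(457/33, 1017/496) = 13.85 servings → $11.77.
bell pepper only: max(457/23, 1017/187) = 19.87 servings → $24.84.
eggs only: max(457/46, 1017/98) = 10.38 servings → $6.23.
tofu only: max(457/147, 1017/216) = 4.708 servings → $6.36.
kidney beans + bell pepper: intersection lies outside the first quadrant.
kidney beans + eggs with both tight: 0.1019 servings and 9.862 servings → $6.00.
kidney beans + tofu with both tight: 0.772 servings and 2.936 servings → $4.62.
bell pepper + eggs with both tight: 0.3144 servings and 9.778 servings → $6.26.
bell pepper + tofu with both tight: 2.255 servings and 2.756 servings → $6.54.
eggs + tofu: the both-tight solution has a negative serving — not a feasible corner.
So the least-cost plan costs $4.62.

$4.62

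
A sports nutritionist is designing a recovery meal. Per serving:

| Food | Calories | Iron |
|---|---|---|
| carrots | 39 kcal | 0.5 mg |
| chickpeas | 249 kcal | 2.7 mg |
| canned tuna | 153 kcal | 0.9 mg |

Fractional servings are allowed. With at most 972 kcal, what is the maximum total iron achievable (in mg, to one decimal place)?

Iron per kcal: carrots 0.01282, chickpeas 0.01084, canned tuna 0.005882.
With no serving limits, spend the whole calories allowance on carrots: 972 kcal / 39 kcal × 0.5 mg = 12.5 mg.

12.5 mg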